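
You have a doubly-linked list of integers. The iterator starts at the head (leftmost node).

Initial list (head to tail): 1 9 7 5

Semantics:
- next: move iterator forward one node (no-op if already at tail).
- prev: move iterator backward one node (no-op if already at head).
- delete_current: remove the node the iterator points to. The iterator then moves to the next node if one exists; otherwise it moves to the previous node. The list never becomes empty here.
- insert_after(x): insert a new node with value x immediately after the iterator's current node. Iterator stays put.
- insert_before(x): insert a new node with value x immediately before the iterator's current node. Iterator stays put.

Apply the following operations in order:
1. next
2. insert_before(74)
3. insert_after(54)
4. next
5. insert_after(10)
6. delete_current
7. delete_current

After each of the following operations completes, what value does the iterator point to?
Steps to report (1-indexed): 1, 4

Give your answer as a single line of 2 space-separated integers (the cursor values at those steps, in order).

Answer: 9 54

Derivation:
After 1 (next): list=[1, 9, 7, 5] cursor@9
After 2 (insert_before(74)): list=[1, 74, 9, 7, 5] cursor@9
After 3 (insert_after(54)): list=[1, 74, 9, 54, 7, 5] cursor@9
After 4 (next): list=[1, 74, 9, 54, 7, 5] cursor@54
After 5 (insert_after(10)): list=[1, 74, 9, 54, 10, 7, 5] cursor@54
After 6 (delete_current): list=[1, 74, 9, 10, 7, 5] cursor@10
After 7 (delete_current): list=[1, 74, 9, 7, 5] cursor@7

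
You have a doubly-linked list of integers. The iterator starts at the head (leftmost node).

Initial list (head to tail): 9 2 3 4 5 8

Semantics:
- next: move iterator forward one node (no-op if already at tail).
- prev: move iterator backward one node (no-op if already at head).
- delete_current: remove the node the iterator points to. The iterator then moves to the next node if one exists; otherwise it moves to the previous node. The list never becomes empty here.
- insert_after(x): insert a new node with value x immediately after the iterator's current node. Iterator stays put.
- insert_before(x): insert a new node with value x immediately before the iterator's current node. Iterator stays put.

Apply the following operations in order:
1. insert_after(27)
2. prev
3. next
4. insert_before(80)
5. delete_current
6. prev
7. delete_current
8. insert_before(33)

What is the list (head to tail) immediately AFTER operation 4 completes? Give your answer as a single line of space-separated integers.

After 1 (insert_after(27)): list=[9, 27, 2, 3, 4, 5, 8] cursor@9
After 2 (prev): list=[9, 27, 2, 3, 4, 5, 8] cursor@9
After 3 (next): list=[9, 27, 2, 3, 4, 5, 8] cursor@27
After 4 (insert_before(80)): list=[9, 80, 27, 2, 3, 4, 5, 8] cursor@27

Answer: 9 80 27 2 3 4 5 8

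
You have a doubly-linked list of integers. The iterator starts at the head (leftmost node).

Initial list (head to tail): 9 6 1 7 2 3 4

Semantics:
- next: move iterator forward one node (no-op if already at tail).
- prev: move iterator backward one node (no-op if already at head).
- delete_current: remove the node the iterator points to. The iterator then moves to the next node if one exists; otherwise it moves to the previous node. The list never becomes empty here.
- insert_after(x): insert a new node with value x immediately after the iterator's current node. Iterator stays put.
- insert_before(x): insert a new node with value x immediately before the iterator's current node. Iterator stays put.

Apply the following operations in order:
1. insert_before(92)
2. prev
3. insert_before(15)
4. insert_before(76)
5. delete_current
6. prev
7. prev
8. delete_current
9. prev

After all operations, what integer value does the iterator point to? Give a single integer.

After 1 (insert_before(92)): list=[92, 9, 6, 1, 7, 2, 3, 4] cursor@9
After 2 (prev): list=[92, 9, 6, 1, 7, 2, 3, 4] cursor@92
After 3 (insert_before(15)): list=[15, 92, 9, 6, 1, 7, 2, 3, 4] cursor@92
After 4 (insert_before(76)): list=[15, 76, 92, 9, 6, 1, 7, 2, 3, 4] cursor@92
After 5 (delete_current): list=[15, 76, 9, 6, 1, 7, 2, 3, 4] cursor@9
After 6 (prev): list=[15, 76, 9, 6, 1, 7, 2, 3, 4] cursor@76
After 7 (prev): list=[15, 76, 9, 6, 1, 7, 2, 3, 4] cursor@15
After 8 (delete_current): list=[76, 9, 6, 1, 7, 2, 3, 4] cursor@76
After 9 (prev): list=[76, 9, 6, 1, 7, 2, 3, 4] cursor@76

Answer: 76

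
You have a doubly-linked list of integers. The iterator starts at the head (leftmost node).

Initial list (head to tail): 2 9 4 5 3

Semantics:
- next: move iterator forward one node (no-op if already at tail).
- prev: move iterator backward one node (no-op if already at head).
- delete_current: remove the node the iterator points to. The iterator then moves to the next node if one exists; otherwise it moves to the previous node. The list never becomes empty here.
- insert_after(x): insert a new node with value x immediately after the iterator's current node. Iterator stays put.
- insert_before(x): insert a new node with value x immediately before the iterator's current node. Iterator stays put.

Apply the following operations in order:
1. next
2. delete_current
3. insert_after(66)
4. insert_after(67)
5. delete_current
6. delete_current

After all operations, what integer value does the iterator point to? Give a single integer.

Answer: 66

Derivation:
After 1 (next): list=[2, 9, 4, 5, 3] cursor@9
After 2 (delete_current): list=[2, 4, 5, 3] cursor@4
After 3 (insert_after(66)): list=[2, 4, 66, 5, 3] cursor@4
After 4 (insert_after(67)): list=[2, 4, 67, 66, 5, 3] cursor@4
After 5 (delete_current): list=[2, 67, 66, 5, 3] cursor@67
After 6 (delete_current): list=[2, 66, 5, 3] cursor@66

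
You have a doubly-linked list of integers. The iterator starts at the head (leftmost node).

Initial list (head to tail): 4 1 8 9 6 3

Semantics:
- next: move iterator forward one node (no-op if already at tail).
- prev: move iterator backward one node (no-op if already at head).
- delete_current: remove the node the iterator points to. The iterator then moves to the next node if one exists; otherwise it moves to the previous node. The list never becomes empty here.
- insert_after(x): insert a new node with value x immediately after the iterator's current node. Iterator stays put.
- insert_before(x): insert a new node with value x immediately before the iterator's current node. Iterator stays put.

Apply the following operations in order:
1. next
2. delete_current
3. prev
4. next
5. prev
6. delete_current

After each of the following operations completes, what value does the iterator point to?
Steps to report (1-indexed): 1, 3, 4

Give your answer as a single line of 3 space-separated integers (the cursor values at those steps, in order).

Answer: 1 4 8

Derivation:
After 1 (next): list=[4, 1, 8, 9, 6, 3] cursor@1
After 2 (delete_current): list=[4, 8, 9, 6, 3] cursor@8
After 3 (prev): list=[4, 8, 9, 6, 3] cursor@4
After 4 (next): list=[4, 8, 9, 6, 3] cursor@8
After 5 (prev): list=[4, 8, 9, 6, 3] cursor@4
After 6 (delete_current): list=[8, 9, 6, 3] cursor@8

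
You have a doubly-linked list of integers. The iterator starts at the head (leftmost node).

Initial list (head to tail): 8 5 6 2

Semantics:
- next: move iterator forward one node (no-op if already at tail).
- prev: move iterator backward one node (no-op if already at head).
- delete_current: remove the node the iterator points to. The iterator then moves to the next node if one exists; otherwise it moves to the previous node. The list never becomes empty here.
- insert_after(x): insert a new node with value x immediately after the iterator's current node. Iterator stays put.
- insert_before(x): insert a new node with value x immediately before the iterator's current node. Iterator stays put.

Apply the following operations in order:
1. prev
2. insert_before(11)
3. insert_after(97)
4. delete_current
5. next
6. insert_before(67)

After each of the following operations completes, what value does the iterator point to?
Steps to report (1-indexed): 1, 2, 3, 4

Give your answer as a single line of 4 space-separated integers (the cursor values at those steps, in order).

After 1 (prev): list=[8, 5, 6, 2] cursor@8
After 2 (insert_before(11)): list=[11, 8, 5, 6, 2] cursor@8
After 3 (insert_after(97)): list=[11, 8, 97, 5, 6, 2] cursor@8
After 4 (delete_current): list=[11, 97, 5, 6, 2] cursor@97
After 5 (next): list=[11, 97, 5, 6, 2] cursor@5
After 6 (insert_before(67)): list=[11, 97, 67, 5, 6, 2] cursor@5

Answer: 8 8 8 97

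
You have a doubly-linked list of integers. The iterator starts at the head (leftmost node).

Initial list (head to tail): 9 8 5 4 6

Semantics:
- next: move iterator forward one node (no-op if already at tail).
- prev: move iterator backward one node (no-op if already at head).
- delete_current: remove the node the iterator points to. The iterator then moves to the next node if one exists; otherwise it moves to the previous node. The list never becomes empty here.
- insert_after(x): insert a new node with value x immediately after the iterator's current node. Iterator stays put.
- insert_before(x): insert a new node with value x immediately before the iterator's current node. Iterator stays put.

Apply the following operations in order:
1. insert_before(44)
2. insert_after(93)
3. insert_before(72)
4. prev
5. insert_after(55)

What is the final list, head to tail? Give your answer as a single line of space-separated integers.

Answer: 44 72 55 9 93 8 5 4 6

Derivation:
After 1 (insert_before(44)): list=[44, 9, 8, 5, 4, 6] cursor@9
After 2 (insert_after(93)): list=[44, 9, 93, 8, 5, 4, 6] cursor@9
After 3 (insert_before(72)): list=[44, 72, 9, 93, 8, 5, 4, 6] cursor@9
After 4 (prev): list=[44, 72, 9, 93, 8, 5, 4, 6] cursor@72
After 5 (insert_after(55)): list=[44, 72, 55, 9, 93, 8, 5, 4, 6] cursor@72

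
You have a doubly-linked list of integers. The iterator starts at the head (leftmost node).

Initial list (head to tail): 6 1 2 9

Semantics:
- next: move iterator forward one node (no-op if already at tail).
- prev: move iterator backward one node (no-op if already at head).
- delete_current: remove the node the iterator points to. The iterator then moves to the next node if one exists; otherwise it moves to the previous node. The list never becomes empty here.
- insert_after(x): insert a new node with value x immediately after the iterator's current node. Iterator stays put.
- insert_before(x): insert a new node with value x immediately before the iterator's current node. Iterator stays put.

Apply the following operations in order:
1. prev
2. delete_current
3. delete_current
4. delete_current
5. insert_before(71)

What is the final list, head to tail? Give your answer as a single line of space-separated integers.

After 1 (prev): list=[6, 1, 2, 9] cursor@6
After 2 (delete_current): list=[1, 2, 9] cursor@1
After 3 (delete_current): list=[2, 9] cursor@2
After 4 (delete_current): list=[9] cursor@9
After 5 (insert_before(71)): list=[71, 9] cursor@9

Answer: 71 9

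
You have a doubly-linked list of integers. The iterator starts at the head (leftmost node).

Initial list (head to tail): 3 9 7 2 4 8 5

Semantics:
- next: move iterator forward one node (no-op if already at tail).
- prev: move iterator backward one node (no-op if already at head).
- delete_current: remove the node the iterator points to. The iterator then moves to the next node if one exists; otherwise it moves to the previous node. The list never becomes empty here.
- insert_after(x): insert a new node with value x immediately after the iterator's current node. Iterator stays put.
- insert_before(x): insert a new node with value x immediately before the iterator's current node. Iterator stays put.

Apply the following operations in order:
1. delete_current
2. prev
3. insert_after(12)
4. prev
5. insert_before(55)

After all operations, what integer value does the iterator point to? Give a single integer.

Answer: 9

Derivation:
After 1 (delete_current): list=[9, 7, 2, 4, 8, 5] cursor@9
After 2 (prev): list=[9, 7, 2, 4, 8, 5] cursor@9
After 3 (insert_after(12)): list=[9, 12, 7, 2, 4, 8, 5] cursor@9
After 4 (prev): list=[9, 12, 7, 2, 4, 8, 5] cursor@9
After 5 (insert_before(55)): list=[55, 9, 12, 7, 2, 4, 8, 5] cursor@9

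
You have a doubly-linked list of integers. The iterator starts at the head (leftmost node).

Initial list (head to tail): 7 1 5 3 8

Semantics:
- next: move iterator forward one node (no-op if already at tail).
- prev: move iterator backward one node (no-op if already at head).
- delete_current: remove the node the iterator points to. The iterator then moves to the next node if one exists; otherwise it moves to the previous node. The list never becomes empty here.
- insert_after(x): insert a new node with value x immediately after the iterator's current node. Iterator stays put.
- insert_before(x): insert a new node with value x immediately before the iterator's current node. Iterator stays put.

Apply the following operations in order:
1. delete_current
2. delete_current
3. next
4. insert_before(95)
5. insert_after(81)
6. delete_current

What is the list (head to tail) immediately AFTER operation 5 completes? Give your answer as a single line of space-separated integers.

Answer: 5 95 3 81 8

Derivation:
After 1 (delete_current): list=[1, 5, 3, 8] cursor@1
After 2 (delete_current): list=[5, 3, 8] cursor@5
After 3 (next): list=[5, 3, 8] cursor@3
After 4 (insert_before(95)): list=[5, 95, 3, 8] cursor@3
After 5 (insert_after(81)): list=[5, 95, 3, 81, 8] cursor@3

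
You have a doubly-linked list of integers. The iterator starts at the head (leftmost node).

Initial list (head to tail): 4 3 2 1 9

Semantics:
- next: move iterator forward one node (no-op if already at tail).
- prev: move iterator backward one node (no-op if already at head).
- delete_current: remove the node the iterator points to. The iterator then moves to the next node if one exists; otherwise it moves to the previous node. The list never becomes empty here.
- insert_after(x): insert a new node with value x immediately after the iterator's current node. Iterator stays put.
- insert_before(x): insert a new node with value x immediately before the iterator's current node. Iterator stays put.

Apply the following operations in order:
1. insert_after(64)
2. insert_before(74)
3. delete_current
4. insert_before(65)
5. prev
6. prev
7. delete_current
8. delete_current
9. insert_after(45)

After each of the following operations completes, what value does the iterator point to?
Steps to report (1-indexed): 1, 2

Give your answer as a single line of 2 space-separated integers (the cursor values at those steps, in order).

After 1 (insert_after(64)): list=[4, 64, 3, 2, 1, 9] cursor@4
After 2 (insert_before(74)): list=[74, 4, 64, 3, 2, 1, 9] cursor@4
After 3 (delete_current): list=[74, 64, 3, 2, 1, 9] cursor@64
After 4 (insert_before(65)): list=[74, 65, 64, 3, 2, 1, 9] cursor@64
After 5 (prev): list=[74, 65, 64, 3, 2, 1, 9] cursor@65
After 6 (prev): list=[74, 65, 64, 3, 2, 1, 9] cursor@74
After 7 (delete_current): list=[65, 64, 3, 2, 1, 9] cursor@65
After 8 (delete_current): list=[64, 3, 2, 1, 9] cursor@64
After 9 (insert_after(45)): list=[64, 45, 3, 2, 1, 9] cursor@64

Answer: 4 4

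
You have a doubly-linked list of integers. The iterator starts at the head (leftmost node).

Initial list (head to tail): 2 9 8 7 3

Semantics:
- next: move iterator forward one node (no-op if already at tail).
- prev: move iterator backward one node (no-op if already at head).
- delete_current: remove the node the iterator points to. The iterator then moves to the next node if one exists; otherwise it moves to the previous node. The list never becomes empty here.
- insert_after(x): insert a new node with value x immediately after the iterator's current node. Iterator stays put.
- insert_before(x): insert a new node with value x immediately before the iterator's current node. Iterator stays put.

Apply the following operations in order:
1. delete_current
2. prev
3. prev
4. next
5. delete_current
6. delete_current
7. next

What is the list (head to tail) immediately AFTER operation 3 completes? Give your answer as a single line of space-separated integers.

After 1 (delete_current): list=[9, 8, 7, 3] cursor@9
After 2 (prev): list=[9, 8, 7, 3] cursor@9
After 3 (prev): list=[9, 8, 7, 3] cursor@9

Answer: 9 8 7 3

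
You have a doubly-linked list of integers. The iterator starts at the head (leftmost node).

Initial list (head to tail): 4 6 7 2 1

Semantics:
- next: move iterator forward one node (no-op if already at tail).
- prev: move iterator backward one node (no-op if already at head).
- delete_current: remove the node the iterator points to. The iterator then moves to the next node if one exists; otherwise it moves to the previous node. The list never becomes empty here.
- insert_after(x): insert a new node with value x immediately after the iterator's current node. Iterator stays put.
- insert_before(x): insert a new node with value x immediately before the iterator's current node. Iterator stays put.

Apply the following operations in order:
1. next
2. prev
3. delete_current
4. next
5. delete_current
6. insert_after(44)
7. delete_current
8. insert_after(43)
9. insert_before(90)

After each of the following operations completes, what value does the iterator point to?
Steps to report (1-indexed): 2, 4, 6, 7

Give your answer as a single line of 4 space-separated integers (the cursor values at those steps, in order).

After 1 (next): list=[4, 6, 7, 2, 1] cursor@6
After 2 (prev): list=[4, 6, 7, 2, 1] cursor@4
After 3 (delete_current): list=[6, 7, 2, 1] cursor@6
After 4 (next): list=[6, 7, 2, 1] cursor@7
After 5 (delete_current): list=[6, 2, 1] cursor@2
After 6 (insert_after(44)): list=[6, 2, 44, 1] cursor@2
After 7 (delete_current): list=[6, 44, 1] cursor@44
After 8 (insert_after(43)): list=[6, 44, 43, 1] cursor@44
After 9 (insert_before(90)): list=[6, 90, 44, 43, 1] cursor@44

Answer: 4 7 2 44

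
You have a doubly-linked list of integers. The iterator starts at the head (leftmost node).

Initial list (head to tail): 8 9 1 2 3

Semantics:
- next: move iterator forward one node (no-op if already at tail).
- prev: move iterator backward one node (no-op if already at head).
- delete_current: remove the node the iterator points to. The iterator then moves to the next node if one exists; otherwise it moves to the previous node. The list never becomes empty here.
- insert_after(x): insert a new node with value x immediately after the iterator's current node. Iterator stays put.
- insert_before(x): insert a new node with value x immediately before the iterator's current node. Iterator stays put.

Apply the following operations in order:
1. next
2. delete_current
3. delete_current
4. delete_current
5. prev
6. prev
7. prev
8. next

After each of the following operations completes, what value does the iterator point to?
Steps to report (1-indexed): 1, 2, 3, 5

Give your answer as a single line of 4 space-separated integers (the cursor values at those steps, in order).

Answer: 9 1 2 8

Derivation:
After 1 (next): list=[8, 9, 1, 2, 3] cursor@9
After 2 (delete_current): list=[8, 1, 2, 3] cursor@1
After 3 (delete_current): list=[8, 2, 3] cursor@2
After 4 (delete_current): list=[8, 3] cursor@3
After 5 (prev): list=[8, 3] cursor@8
After 6 (prev): list=[8, 3] cursor@8
After 7 (prev): list=[8, 3] cursor@8
After 8 (next): list=[8, 3] cursor@3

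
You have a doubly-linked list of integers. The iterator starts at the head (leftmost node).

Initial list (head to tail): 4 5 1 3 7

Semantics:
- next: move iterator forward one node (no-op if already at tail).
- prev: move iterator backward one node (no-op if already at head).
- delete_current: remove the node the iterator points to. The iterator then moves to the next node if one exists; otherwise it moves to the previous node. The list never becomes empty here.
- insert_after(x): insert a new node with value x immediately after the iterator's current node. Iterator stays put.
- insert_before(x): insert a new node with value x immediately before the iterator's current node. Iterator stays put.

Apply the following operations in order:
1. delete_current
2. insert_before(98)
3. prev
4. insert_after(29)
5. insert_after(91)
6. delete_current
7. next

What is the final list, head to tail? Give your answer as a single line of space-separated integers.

After 1 (delete_current): list=[5, 1, 3, 7] cursor@5
After 2 (insert_before(98)): list=[98, 5, 1, 3, 7] cursor@5
After 3 (prev): list=[98, 5, 1, 3, 7] cursor@98
After 4 (insert_after(29)): list=[98, 29, 5, 1, 3, 7] cursor@98
After 5 (insert_after(91)): list=[98, 91, 29, 5, 1, 3, 7] cursor@98
After 6 (delete_current): list=[91, 29, 5, 1, 3, 7] cursor@91
After 7 (next): list=[91, 29, 5, 1, 3, 7] cursor@29

Answer: 91 29 5 1 3 7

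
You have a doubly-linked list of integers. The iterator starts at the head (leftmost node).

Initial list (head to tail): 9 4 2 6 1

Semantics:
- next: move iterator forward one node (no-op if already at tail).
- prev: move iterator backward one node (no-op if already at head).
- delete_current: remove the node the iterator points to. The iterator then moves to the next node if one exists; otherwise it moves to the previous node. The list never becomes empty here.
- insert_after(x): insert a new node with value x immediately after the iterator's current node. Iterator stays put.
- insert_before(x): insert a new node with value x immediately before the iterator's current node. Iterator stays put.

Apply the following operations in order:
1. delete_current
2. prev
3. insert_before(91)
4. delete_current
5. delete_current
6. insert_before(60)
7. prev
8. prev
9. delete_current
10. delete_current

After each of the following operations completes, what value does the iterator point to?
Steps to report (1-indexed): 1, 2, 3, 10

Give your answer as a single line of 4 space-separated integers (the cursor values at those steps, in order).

After 1 (delete_current): list=[4, 2, 6, 1] cursor@4
After 2 (prev): list=[4, 2, 6, 1] cursor@4
After 3 (insert_before(91)): list=[91, 4, 2, 6, 1] cursor@4
After 4 (delete_current): list=[91, 2, 6, 1] cursor@2
After 5 (delete_current): list=[91, 6, 1] cursor@6
After 6 (insert_before(60)): list=[91, 60, 6, 1] cursor@6
After 7 (prev): list=[91, 60, 6, 1] cursor@60
After 8 (prev): list=[91, 60, 6, 1] cursor@91
After 9 (delete_current): list=[60, 6, 1] cursor@60
After 10 (delete_current): list=[6, 1] cursor@6

Answer: 4 4 4 6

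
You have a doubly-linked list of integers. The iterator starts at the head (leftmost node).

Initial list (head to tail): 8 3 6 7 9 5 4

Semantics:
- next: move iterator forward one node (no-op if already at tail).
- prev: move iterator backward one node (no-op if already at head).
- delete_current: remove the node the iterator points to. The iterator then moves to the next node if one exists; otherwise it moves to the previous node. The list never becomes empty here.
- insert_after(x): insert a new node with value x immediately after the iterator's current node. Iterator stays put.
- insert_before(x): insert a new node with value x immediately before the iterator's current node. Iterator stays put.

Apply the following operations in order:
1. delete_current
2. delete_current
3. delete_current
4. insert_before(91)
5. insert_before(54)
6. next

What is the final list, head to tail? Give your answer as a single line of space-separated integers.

After 1 (delete_current): list=[3, 6, 7, 9, 5, 4] cursor@3
After 2 (delete_current): list=[6, 7, 9, 5, 4] cursor@6
After 3 (delete_current): list=[7, 9, 5, 4] cursor@7
After 4 (insert_before(91)): list=[91, 7, 9, 5, 4] cursor@7
After 5 (insert_before(54)): list=[91, 54, 7, 9, 5, 4] cursor@7
After 6 (next): list=[91, 54, 7, 9, 5, 4] cursor@9

Answer: 91 54 7 9 5 4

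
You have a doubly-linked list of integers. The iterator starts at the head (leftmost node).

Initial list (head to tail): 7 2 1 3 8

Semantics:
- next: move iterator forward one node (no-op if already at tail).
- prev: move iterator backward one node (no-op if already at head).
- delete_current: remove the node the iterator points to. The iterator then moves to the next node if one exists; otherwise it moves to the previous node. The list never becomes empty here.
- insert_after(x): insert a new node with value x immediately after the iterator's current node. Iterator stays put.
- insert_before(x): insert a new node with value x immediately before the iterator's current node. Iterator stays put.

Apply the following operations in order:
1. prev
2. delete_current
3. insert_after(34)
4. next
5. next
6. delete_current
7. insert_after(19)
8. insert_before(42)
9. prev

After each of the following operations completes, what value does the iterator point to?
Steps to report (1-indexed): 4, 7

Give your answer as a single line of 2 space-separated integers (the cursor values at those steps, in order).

After 1 (prev): list=[7, 2, 1, 3, 8] cursor@7
After 2 (delete_current): list=[2, 1, 3, 8] cursor@2
After 3 (insert_after(34)): list=[2, 34, 1, 3, 8] cursor@2
After 4 (next): list=[2, 34, 1, 3, 8] cursor@34
After 5 (next): list=[2, 34, 1, 3, 8] cursor@1
After 6 (delete_current): list=[2, 34, 3, 8] cursor@3
After 7 (insert_after(19)): list=[2, 34, 3, 19, 8] cursor@3
After 8 (insert_before(42)): list=[2, 34, 42, 3, 19, 8] cursor@3
After 9 (prev): list=[2, 34, 42, 3, 19, 8] cursor@42

Answer: 34 3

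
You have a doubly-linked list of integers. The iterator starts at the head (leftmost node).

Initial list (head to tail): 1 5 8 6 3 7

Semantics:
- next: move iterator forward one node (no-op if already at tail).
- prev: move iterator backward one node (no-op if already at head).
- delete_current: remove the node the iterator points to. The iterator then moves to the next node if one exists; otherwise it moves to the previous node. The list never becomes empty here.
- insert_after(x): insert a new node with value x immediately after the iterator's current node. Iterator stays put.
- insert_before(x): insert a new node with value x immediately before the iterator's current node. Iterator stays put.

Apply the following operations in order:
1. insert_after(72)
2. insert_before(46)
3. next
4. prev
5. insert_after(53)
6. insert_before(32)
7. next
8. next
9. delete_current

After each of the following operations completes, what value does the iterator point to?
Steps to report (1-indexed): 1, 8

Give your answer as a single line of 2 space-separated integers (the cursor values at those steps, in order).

After 1 (insert_after(72)): list=[1, 72, 5, 8, 6, 3, 7] cursor@1
After 2 (insert_before(46)): list=[46, 1, 72, 5, 8, 6, 3, 7] cursor@1
After 3 (next): list=[46, 1, 72, 5, 8, 6, 3, 7] cursor@72
After 4 (prev): list=[46, 1, 72, 5, 8, 6, 3, 7] cursor@1
After 5 (insert_after(53)): list=[46, 1, 53, 72, 5, 8, 6, 3, 7] cursor@1
After 6 (insert_before(32)): list=[46, 32, 1, 53, 72, 5, 8, 6, 3, 7] cursor@1
After 7 (next): list=[46, 32, 1, 53, 72, 5, 8, 6, 3, 7] cursor@53
After 8 (next): list=[46, 32, 1, 53, 72, 5, 8, 6, 3, 7] cursor@72
After 9 (delete_current): list=[46, 32, 1, 53, 5, 8, 6, 3, 7] cursor@5

Answer: 1 72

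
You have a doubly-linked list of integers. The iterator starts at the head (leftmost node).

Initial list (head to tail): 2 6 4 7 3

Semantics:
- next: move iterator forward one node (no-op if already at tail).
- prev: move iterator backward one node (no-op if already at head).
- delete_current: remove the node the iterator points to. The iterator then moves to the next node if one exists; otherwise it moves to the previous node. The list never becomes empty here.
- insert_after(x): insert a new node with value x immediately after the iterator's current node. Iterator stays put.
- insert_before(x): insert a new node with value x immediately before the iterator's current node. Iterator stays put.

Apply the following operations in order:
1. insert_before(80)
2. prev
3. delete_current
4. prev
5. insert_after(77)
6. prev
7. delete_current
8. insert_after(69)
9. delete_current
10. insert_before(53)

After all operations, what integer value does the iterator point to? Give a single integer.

Answer: 69

Derivation:
After 1 (insert_before(80)): list=[80, 2, 6, 4, 7, 3] cursor@2
After 2 (prev): list=[80, 2, 6, 4, 7, 3] cursor@80
After 3 (delete_current): list=[2, 6, 4, 7, 3] cursor@2
After 4 (prev): list=[2, 6, 4, 7, 3] cursor@2
After 5 (insert_after(77)): list=[2, 77, 6, 4, 7, 3] cursor@2
After 6 (prev): list=[2, 77, 6, 4, 7, 3] cursor@2
After 7 (delete_current): list=[77, 6, 4, 7, 3] cursor@77
After 8 (insert_after(69)): list=[77, 69, 6, 4, 7, 3] cursor@77
After 9 (delete_current): list=[69, 6, 4, 7, 3] cursor@69
After 10 (insert_before(53)): list=[53, 69, 6, 4, 7, 3] cursor@69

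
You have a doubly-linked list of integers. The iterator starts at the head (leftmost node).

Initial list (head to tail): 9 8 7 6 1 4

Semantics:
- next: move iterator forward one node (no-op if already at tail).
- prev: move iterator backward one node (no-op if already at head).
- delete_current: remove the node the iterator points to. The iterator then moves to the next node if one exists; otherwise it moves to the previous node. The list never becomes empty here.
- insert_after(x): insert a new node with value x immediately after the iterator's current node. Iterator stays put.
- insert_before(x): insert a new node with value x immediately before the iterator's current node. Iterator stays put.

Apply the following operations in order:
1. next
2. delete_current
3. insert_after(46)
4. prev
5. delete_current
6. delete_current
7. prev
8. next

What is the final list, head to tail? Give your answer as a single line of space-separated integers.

Answer: 46 6 1 4

Derivation:
After 1 (next): list=[9, 8, 7, 6, 1, 4] cursor@8
After 2 (delete_current): list=[9, 7, 6, 1, 4] cursor@7
After 3 (insert_after(46)): list=[9, 7, 46, 6, 1, 4] cursor@7
After 4 (prev): list=[9, 7, 46, 6, 1, 4] cursor@9
After 5 (delete_current): list=[7, 46, 6, 1, 4] cursor@7
After 6 (delete_current): list=[46, 6, 1, 4] cursor@46
After 7 (prev): list=[46, 6, 1, 4] cursor@46
After 8 (next): list=[46, 6, 1, 4] cursor@6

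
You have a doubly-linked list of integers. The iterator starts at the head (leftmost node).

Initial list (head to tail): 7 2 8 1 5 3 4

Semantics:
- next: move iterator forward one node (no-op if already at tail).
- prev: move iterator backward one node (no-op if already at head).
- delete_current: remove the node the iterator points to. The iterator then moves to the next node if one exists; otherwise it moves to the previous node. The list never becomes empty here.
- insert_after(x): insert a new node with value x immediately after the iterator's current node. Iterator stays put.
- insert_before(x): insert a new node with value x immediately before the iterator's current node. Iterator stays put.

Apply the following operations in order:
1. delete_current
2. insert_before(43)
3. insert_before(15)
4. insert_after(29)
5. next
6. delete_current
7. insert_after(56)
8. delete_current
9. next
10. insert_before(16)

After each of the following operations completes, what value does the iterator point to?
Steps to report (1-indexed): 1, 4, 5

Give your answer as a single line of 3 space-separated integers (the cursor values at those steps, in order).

Answer: 2 2 29

Derivation:
After 1 (delete_current): list=[2, 8, 1, 5, 3, 4] cursor@2
After 2 (insert_before(43)): list=[43, 2, 8, 1, 5, 3, 4] cursor@2
After 3 (insert_before(15)): list=[43, 15, 2, 8, 1, 5, 3, 4] cursor@2
After 4 (insert_after(29)): list=[43, 15, 2, 29, 8, 1, 5, 3, 4] cursor@2
After 5 (next): list=[43, 15, 2, 29, 8, 1, 5, 3, 4] cursor@29
After 6 (delete_current): list=[43, 15, 2, 8, 1, 5, 3, 4] cursor@8
After 7 (insert_after(56)): list=[43, 15, 2, 8, 56, 1, 5, 3, 4] cursor@8
After 8 (delete_current): list=[43, 15, 2, 56, 1, 5, 3, 4] cursor@56
After 9 (next): list=[43, 15, 2, 56, 1, 5, 3, 4] cursor@1
After 10 (insert_before(16)): list=[43, 15, 2, 56, 16, 1, 5, 3, 4] cursor@1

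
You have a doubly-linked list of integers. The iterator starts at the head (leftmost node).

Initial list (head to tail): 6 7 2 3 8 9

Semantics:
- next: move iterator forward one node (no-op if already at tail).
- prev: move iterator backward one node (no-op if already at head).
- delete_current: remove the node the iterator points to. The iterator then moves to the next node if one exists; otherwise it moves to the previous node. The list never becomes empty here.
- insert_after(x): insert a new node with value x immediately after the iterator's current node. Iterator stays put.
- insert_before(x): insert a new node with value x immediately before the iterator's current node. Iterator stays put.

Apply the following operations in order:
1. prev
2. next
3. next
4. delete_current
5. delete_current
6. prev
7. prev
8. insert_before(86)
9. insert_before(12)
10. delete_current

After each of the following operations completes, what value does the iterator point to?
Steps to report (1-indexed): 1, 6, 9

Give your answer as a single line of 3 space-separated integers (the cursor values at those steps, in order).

After 1 (prev): list=[6, 7, 2, 3, 8, 9] cursor@6
After 2 (next): list=[6, 7, 2, 3, 8, 9] cursor@7
After 3 (next): list=[6, 7, 2, 3, 8, 9] cursor@2
After 4 (delete_current): list=[6, 7, 3, 8, 9] cursor@3
After 5 (delete_current): list=[6, 7, 8, 9] cursor@8
After 6 (prev): list=[6, 7, 8, 9] cursor@7
After 7 (prev): list=[6, 7, 8, 9] cursor@6
After 8 (insert_before(86)): list=[86, 6, 7, 8, 9] cursor@6
After 9 (insert_before(12)): list=[86, 12, 6, 7, 8, 9] cursor@6
After 10 (delete_current): list=[86, 12, 7, 8, 9] cursor@7

Answer: 6 7 6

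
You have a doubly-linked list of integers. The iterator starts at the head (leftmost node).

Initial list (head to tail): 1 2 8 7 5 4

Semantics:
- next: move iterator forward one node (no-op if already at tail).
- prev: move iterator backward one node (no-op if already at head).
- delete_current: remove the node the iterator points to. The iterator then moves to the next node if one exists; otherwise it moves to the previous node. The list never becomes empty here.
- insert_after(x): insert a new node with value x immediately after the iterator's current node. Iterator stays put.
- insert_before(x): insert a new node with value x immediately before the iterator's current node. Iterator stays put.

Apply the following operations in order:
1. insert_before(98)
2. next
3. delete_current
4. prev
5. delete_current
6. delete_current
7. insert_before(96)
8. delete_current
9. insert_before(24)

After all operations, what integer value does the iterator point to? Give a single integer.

Answer: 5

Derivation:
After 1 (insert_before(98)): list=[98, 1, 2, 8, 7, 5, 4] cursor@1
After 2 (next): list=[98, 1, 2, 8, 7, 5, 4] cursor@2
After 3 (delete_current): list=[98, 1, 8, 7, 5, 4] cursor@8
After 4 (prev): list=[98, 1, 8, 7, 5, 4] cursor@1
After 5 (delete_current): list=[98, 8, 7, 5, 4] cursor@8
After 6 (delete_current): list=[98, 7, 5, 4] cursor@7
After 7 (insert_before(96)): list=[98, 96, 7, 5, 4] cursor@7
After 8 (delete_current): list=[98, 96, 5, 4] cursor@5
After 9 (insert_before(24)): list=[98, 96, 24, 5, 4] cursor@5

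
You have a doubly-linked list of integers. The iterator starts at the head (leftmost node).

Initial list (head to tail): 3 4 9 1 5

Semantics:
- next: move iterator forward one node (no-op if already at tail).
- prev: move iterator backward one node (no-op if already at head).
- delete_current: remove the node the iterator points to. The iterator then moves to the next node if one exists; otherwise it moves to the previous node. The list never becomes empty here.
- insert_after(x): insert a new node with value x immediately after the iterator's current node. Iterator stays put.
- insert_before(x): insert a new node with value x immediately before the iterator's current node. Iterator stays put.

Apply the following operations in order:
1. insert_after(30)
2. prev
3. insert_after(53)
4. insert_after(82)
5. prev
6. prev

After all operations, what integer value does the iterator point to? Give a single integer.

Answer: 3

Derivation:
After 1 (insert_after(30)): list=[3, 30, 4, 9, 1, 5] cursor@3
After 2 (prev): list=[3, 30, 4, 9, 1, 5] cursor@3
After 3 (insert_after(53)): list=[3, 53, 30, 4, 9, 1, 5] cursor@3
After 4 (insert_after(82)): list=[3, 82, 53, 30, 4, 9, 1, 5] cursor@3
After 5 (prev): list=[3, 82, 53, 30, 4, 9, 1, 5] cursor@3
After 6 (prev): list=[3, 82, 53, 30, 4, 9, 1, 5] cursor@3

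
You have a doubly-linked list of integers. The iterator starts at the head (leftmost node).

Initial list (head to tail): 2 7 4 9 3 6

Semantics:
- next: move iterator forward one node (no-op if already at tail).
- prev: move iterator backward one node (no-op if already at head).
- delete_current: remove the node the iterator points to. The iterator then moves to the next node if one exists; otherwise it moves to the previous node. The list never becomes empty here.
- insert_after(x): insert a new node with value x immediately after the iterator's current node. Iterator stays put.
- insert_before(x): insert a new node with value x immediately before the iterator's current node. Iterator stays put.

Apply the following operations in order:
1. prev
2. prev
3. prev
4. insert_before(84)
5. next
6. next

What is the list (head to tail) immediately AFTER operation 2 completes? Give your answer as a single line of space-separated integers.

Answer: 2 7 4 9 3 6

Derivation:
After 1 (prev): list=[2, 7, 4, 9, 3, 6] cursor@2
After 2 (prev): list=[2, 7, 4, 9, 3, 6] cursor@2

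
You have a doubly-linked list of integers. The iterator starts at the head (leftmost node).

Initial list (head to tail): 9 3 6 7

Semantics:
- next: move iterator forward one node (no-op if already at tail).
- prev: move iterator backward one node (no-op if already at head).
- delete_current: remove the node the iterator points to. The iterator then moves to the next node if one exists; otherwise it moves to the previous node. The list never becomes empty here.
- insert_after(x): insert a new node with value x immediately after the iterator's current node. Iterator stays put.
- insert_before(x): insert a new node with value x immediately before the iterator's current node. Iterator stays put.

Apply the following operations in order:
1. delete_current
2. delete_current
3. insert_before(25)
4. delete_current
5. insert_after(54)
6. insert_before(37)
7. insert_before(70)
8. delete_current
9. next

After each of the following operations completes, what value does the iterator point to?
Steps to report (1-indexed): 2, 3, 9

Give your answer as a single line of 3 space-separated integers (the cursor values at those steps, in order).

Answer: 6 6 54

Derivation:
After 1 (delete_current): list=[3, 6, 7] cursor@3
After 2 (delete_current): list=[6, 7] cursor@6
After 3 (insert_before(25)): list=[25, 6, 7] cursor@6
After 4 (delete_current): list=[25, 7] cursor@7
After 5 (insert_after(54)): list=[25, 7, 54] cursor@7
After 6 (insert_before(37)): list=[25, 37, 7, 54] cursor@7
After 7 (insert_before(70)): list=[25, 37, 70, 7, 54] cursor@7
After 8 (delete_current): list=[25, 37, 70, 54] cursor@54
After 9 (next): list=[25, 37, 70, 54] cursor@54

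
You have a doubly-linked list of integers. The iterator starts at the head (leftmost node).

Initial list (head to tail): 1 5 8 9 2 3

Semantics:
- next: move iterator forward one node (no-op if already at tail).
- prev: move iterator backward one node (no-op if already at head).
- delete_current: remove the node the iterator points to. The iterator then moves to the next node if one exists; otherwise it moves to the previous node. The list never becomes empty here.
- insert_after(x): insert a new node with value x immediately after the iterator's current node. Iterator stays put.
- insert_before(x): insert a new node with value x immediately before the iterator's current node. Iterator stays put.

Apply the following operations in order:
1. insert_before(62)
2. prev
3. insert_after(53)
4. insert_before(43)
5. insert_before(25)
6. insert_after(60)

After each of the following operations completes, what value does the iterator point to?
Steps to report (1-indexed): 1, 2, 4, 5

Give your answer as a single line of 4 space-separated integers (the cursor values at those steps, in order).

After 1 (insert_before(62)): list=[62, 1, 5, 8, 9, 2, 3] cursor@1
After 2 (prev): list=[62, 1, 5, 8, 9, 2, 3] cursor@62
After 3 (insert_after(53)): list=[62, 53, 1, 5, 8, 9, 2, 3] cursor@62
After 4 (insert_before(43)): list=[43, 62, 53, 1, 5, 8, 9, 2, 3] cursor@62
After 5 (insert_before(25)): list=[43, 25, 62, 53, 1, 5, 8, 9, 2, 3] cursor@62
After 6 (insert_after(60)): list=[43, 25, 62, 60, 53, 1, 5, 8, 9, 2, 3] cursor@62

Answer: 1 62 62 62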